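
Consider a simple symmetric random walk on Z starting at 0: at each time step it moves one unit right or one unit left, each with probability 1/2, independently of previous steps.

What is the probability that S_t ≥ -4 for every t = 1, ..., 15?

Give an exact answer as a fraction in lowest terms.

Answer: 25883/32768

Derivation:
Let f(t,s) = #length-t paths at position s with S_1..S_t all ≥ -4.
f(t,s) = f(t-1,s-1) + f(t-1,s+1) for s ≥ -4; f(t,s) = 0 for s < -4.
t=0: f(0,0)=1
t=1: f(1,-1)=1 f(1,1)=1
t=2: f(2,-2)=1 f(2,0)=2 f(2,2)=1
t=3: f(3,-3)=1 f(3,-1)=3 f(3,1)=3 f(3,3)=1
t=4: f(4,-4)=1 f(4,-2)=4 f(4,0)=6 f(4,2)=4 f(4,4)=1
t=5: f(5,-3)=5 f(5,-1)=10 f(5,1)=10 f(5,3)=5 f(5,5)=1
t=6: f(6,-4)=5 f(6,-2)=15 f(6,0)=20 f(6,2)=15 f(6,4)=6 f(6,6)=1
t=7: f(7,-3)=20 f(7,-1)=35 f(7,1)=35 f(7,3)=21 f(7,5)=7 f(7,7)=1
t=8: f(8,-4)=20 f(8,-2)=55 f(8,0)=70 f(8,2)=56 f(8,4)=28 f(8,6)=8 f(8,8)=1
t=9: f(9,-3)=75 f(9,-1)=125 f(9,1)=126 f(9,3)=84 f(9,5)=36 f(9,7)=9 f(9,9)=1
t=10: f(10,-4)=75 f(10,-2)=200 f(10,0)=251 f(10,2)=210 f(10,4)=120 f(10,6)=45 f(10,8)=10 f(10,10)=1
t=11: f(11,-3)=275 f(11,-1)=451 f(11,1)=461 f(11,3)=330 f(11,5)=165 f(11,7)=55 f(11,9)=11 f(11,11)=1
t=12: f(12,-4)=275 f(12,-2)=726 f(12,0)=912 f(12,2)=791 f(12,4)=495 f(12,6)=220 f(12,8)=66 f(12,10)=12 f(12,12)=1
t=13: f(13,-3)=1001 f(13,-1)=1638 f(13,1)=1703 f(13,3)=1286 f(13,5)=715 f(13,7)=286 f(13,9)=78 f(13,11)=13 f(13,13)=1
t=14: f(14,-4)=1001 f(14,-2)=2639 f(14,0)=3341 f(14,2)=2989 f(14,4)=2001 f(14,6)=1001 f(14,8)=364 f(14,10)=91 f(14,12)=14 f(14,14)=1
t=15: f(15,-3)=3640 f(15,-1)=5980 f(15,1)=6330 f(15,3)=4990 f(15,5)=3002 f(15,7)=1365 f(15,9)=455 f(15,11)=105 f(15,13)=15 f(15,15)=1
Σ_s f(15,s) = 25883
P = 25883/32768 = 25883/32768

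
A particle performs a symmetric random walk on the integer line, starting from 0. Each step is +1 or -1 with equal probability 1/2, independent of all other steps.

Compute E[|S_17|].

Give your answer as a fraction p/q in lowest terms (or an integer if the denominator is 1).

S_17 takes values m ≡ 1 (mod 2) with |m| ≤ 17; P(S_17=m) = C(17,(17+m)/2)/2^17.
Total paths: 2^17 = 131072
Distribution: P(S=-17)=1/131072, P(S=-15)=17/131072, P(S=-13)=136/131072, P(S=-11)=680/131072, P(S=-9)=2380/131072, P(S=-7)=6188/131072, P(S=-5)=12376/131072, P(S=-3)=19448/131072, P(S=-1)=24310/131072, P(S=1)=24310/131072, P(S=3)=19448/131072, P(S=5)=12376/131072, P(S=7)=6188/131072, P(S=9)=2380/131072, P(S=11)=680/131072, P(S=13)=136/131072, P(S=15)=17/131072, P(S=17)=1/131072
E[|S_17|] = Σ_m |m|·P(S_17=m) = 437580/131072 = 109395/32768

Answer: 109395/32768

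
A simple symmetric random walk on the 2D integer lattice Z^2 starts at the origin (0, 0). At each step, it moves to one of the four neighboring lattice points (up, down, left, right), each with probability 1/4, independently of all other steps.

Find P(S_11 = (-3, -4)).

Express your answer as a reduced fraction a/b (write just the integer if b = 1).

Let h be the number of horizontal steps (so 11-h are vertical). To end at (-3,-4) need (h-3)/2 right-steps and ((11-h)-4)/2 up-steps.
Sum over h with 3 ≤ h ≤ 7, h ≡ 1 (mod 2), 11-h ≡ 0 (mod 2):
h=3: C(11,3)·C(3,0)·C(8,2) = 165·1·28 = 4620
h=5: C(11,5)·C(5,1)·C(6,1) = 462·5·6 = 13860
h=7: C(11,7)·C(7,2)·C(4,0) = 330·21·1 = 6930
Total favorable: 25410
Total paths: 4^11 = 4194304
P = 25410/4194304 = 12705/2097152

Answer: 12705/2097152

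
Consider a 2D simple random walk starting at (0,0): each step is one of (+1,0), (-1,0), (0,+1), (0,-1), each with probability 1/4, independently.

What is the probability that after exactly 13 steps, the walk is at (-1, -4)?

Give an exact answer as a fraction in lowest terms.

Answer: 920205/67108864

Derivation:
Let h be the number of horizontal steps (so 13-h are vertical). To end at (-1,-4) need (h-1)/2 right-steps and ((13-h)-4)/2 up-steps.
Sum over h with 1 ≤ h ≤ 9, h ≡ 1 (mod 2), 13-h ≡ 0 (mod 2):
h=1: C(13,1)·C(1,0)·C(12,4) = 13·1·495 = 6435
h=3: C(13,3)·C(3,1)·C(10,3) = 286·3·120 = 102960
h=5: C(13,5)·C(5,2)·C(8,2) = 1287·10·28 = 360360
h=7: C(13,7)·C(7,3)·C(6,1) = 1716·35·6 = 360360
h=9: C(13,9)·C(9,4)·C(4,0) = 715·126·1 = 90090
Total favorable: 920205
Total paths: 4^13 = 67108864
P = 920205/67108864 = 920205/67108864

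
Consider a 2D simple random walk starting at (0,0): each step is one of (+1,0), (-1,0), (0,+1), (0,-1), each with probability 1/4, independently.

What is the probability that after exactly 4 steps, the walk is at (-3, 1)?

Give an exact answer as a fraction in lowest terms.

Answer: 1/64

Derivation:
Let h be the number of horizontal steps (so 4-h are vertical). To end at (-3,1) need (h-3)/2 right-steps and ((4-h)+1)/2 up-steps.
Sum over h with 3 ≤ h ≤ 3, h ≡ 1 (mod 2), 4-h ≡ 1 (mod 2):
h=3: C(4,3)·C(3,0)·C(1,1) = 4·1·1 = 4
Total favorable: 4
Total paths: 4^4 = 256
P = 4/256 = 1/64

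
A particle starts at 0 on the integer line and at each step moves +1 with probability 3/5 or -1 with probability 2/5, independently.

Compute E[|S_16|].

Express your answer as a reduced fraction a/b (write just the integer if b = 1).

Answer: 626039199952/152587890625

Derivation:
S_16 takes values m ≡ 0 (mod 2) with |m| ≤ 16; P(S_16=m) = C(16,(16+m)/2) · (3/5)^((16+m)/2) · (2/5)^((16-m)/2).
Distribution: P(S=-16)=65536/152587890625, P(S=-14)=1572864/152587890625, P(S=-12)=3538944/30517578125, P(S=-10)=24772608/30517578125, P(S=-8)=120766464/30517578125, P(S=-6)=2173796352/152587890625, P(S=-4)=5977939968/152587890625, P(S=-2)=2561974272/30517578125, P(S=0)=4323331584/30517578125, P(S=2)=5764442112/30517578125, P(S=4)=30263321088/152587890625, P(S=6)=24760899072/152587890625, P(S=8)=3095112384/30517578125, P(S=10)=1428513408/30517578125, P(S=12)=459165024/30517578125, P(S=14)=459165024/152587890625, P(S=16)=43046721/152587890625
E[|S_16|] = Σ_m |m|·P(S_16=m) = 626039199952/152587890625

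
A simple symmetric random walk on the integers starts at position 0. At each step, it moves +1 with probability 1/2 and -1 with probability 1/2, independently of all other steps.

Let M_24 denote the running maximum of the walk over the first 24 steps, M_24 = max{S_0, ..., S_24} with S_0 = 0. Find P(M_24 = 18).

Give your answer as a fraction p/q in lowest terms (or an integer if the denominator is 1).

Answer: 253/2097152

Derivation:
Let M_24 = max(S_0,...,S_24). Use the reflection principle: for j ≥ 1, #{paths with M_24 ≥ j} = #{S_24 ≥ j} + #{S_24 ≥ j+1}.
By reflection, #{M_24 ≥ 18} = #{S_24 ≥ 18} + #{S_24 ≥ 19} = 2325 + 301 = 2626.
#{M_24 ≥ 19} = #{S_24 ≥ 19} + #{S_24 ≥ 20} = 301 + 301 = 602.
#{M_24 = 18} = 2626 - 602 = 2024.
P(M_24 = 18) = 2024/16777216 = 253/2097152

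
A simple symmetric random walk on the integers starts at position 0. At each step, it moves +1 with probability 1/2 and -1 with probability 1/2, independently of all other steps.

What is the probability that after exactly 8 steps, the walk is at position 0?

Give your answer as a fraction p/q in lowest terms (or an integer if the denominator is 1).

To return to 0 after 8 steps: need exactly 4 steps of +1 and 4 of -1.
Favorable paths: C(8,4) = 70
Total paths: 2^8 = 256
P = 70/256 = 35/128

Answer: 35/128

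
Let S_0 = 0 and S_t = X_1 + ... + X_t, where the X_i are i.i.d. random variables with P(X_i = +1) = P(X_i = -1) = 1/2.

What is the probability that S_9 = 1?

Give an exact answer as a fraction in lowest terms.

To reach position 1 after 9 steps: need 5 steps of +1 and 4 of -1.
Favorable paths: C(9,5) = 126
Total paths: 2^9 = 512
P = 126/512 = 63/256

Answer: 63/256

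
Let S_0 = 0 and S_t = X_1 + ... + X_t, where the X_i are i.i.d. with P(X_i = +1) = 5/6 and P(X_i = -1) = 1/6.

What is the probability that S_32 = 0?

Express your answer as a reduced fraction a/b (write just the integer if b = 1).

Answer: 5095421600341796875/442147839441466715799552

Derivation:
To be at 0 after 32 steps: need exactly 16 steps of +1 and 16 of -1.
Number of such sequences: C(32,16) = 601080390
Each has probability (5/6)^16 · (1/6)^16 = 152587890625/7958661109946400884391936
P = 601080390 · 152587890625/7958661109946400884391936 = 5095421600341796875/442147839441466715799552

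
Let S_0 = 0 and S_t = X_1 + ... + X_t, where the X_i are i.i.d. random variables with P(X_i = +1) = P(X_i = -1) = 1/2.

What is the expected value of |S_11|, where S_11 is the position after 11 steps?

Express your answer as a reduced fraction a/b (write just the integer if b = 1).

S_11 takes values m ≡ 1 (mod 2) with |m| ≤ 11; P(S_11=m) = C(11,(11+m)/2)/2^11.
Total paths: 2^11 = 2048
Distribution: P(S=-11)=1/2048, P(S=-9)=11/2048, P(S=-7)=55/2048, P(S=-5)=165/2048, P(S=-3)=330/2048, P(S=-1)=462/2048, P(S=1)=462/2048, P(S=3)=330/2048, P(S=5)=165/2048, P(S=7)=55/2048, P(S=9)=11/2048, P(S=11)=1/2048
E[|S_11|] = Σ_m |m|·P(S_11=m) = 5544/2048 = 693/256

Answer: 693/256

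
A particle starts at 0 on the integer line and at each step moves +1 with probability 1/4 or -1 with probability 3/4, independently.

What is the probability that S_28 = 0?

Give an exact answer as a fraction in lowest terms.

To be at 0 after 28 steps: need exactly 14 steps of +1 and 14 of -1.
Number of such sequences: C(28,14) = 40116600
Each has probability (1/4)^14 · (3/4)^14 = 4782969/72057594037927936
P = 40116600 · 4782969/72057594037927936 = 23984556773175/9007199254740992

Answer: 23984556773175/9007199254740992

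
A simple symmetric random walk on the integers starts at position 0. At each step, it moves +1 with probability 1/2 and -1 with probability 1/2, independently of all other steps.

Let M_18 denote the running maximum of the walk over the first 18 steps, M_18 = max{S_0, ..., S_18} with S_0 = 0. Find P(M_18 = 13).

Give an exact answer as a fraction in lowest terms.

Let M_18 = max(S_0,...,S_18). Use the reflection principle: for j ≥ 1, #{paths with M_18 ≥ j} = #{S_18 ≥ j} + #{S_18 ≥ j+1}.
By reflection, #{M_18 ≥ 13} = #{S_18 ≥ 13} + #{S_18 ≥ 14} = 172 + 172 = 344.
#{M_18 ≥ 14} = #{S_18 ≥ 14} + #{S_18 ≥ 15} = 172 + 19 = 191.
#{M_18 = 13} = 344 - 191 = 153.
P(M_18 = 13) = 153/262144 = 153/262144

Answer: 153/262144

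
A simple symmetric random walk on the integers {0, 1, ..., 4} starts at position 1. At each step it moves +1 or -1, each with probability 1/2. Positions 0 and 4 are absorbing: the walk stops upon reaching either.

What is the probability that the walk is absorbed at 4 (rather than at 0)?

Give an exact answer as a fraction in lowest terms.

Symmetric walk (p = 1/2): the harmonic-function argument gives P(hit 4 before 0 | start at 1) = a/N.
P = 1/4 = 1/4

Answer: 1/4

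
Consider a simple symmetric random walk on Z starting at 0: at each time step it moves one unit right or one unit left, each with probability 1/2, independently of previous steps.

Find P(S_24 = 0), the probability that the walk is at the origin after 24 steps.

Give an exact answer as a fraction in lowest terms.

Answer: 676039/4194304

Derivation:
To return to 0 after 24 steps: need exactly 12 steps of +1 and 12 of -1.
Favorable paths: C(24,12) = 2704156
Total paths: 2^24 = 16777216
P = 2704156/16777216 = 676039/4194304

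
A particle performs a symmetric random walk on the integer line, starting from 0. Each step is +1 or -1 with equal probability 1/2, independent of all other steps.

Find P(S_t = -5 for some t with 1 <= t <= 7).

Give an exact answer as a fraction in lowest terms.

Count via complement. Let g(t,s) = #length-t paths at position s with S_1..S_t all ≠ -5.
g(t,s) = g(t-1,s-1) + g(t-1,s+1) for s ≠ -5; g(t,-5) = 0.
t=0: g(0,0)=1
t=1: g(1,-1)=1 g(1,1)=1
t=2: g(2,-2)=1 g(2,0)=2 g(2,2)=1
t=3: g(3,-3)=1 g(3,-1)=3 g(3,1)=3 g(3,3)=1
t=4: g(4,-4)=1 g(4,-2)=4 g(4,0)=6 g(4,2)=4 g(4,4)=1
t=5: g(5,-3)=5 g(5,-1)=10 g(5,1)=10 g(5,3)=5 g(5,5)=1
t=6: g(6,-4)=5 g(6,-2)=15 g(6,0)=20 g(6,2)=15 g(6,4)=6 g(6,6)=1
t=7: g(7,-3)=20 g(7,-1)=35 g(7,1)=35 g(7,3)=21 g(7,5)=7 g(7,7)=1
Paths never hitting -5: Σ_s g(7,s) = 119
Paths hitting -5: 2^7 - 119 = 9
P = 9/128 = 9/128

Answer: 9/128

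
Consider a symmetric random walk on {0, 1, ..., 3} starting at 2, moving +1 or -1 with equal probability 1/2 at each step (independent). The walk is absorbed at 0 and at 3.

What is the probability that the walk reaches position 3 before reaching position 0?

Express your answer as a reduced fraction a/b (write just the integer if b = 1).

Symmetric walk (p = 1/2): the harmonic-function argument gives P(hit 3 before 0 | start at 2) = a/N.
P = 2/3 = 2/3

Answer: 2/3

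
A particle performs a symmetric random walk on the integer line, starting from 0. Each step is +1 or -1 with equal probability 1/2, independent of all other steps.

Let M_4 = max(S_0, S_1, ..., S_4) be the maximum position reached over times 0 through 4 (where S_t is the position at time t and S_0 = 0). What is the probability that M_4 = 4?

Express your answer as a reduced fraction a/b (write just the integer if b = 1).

Answer: 1/16

Derivation:
Let M_4 = max(S_0,...,S_4). Use the reflection principle: for j ≥ 1, #{paths with M_4 ≥ j} = #{S_4 ≥ j} + #{S_4 ≥ j+1}.
By reflection, #{M_4 ≥ 4} = #{S_4 ≥ 4} + #{S_4 ≥ 5} = 1 + 0 = 1.
#{M_4 ≥ 5} = #{S_4 ≥ 5} + #{S_4 ≥ 6} = 0 + 0 = 0.
#{M_4 = 4} = 1 - 0 = 1.
P(M_4 = 4) = 1/16 = 1/16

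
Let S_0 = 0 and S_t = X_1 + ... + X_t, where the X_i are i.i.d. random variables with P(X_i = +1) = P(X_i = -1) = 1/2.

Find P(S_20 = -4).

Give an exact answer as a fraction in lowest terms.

Answer: 62985/524288

Derivation:
To reach position -4 after 20 steps: need 8 steps of +1 and 12 of -1.
Favorable paths: C(20,8) = 125970
Total paths: 2^20 = 1048576
P = 125970/1048576 = 62985/524288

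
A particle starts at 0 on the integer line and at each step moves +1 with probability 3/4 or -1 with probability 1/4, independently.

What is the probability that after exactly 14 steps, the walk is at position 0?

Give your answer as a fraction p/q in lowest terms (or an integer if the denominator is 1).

To be at 0 after 14 steps: need exactly 7 steps of +1 and 7 of -1.
Number of such sequences: C(14,7) = 3432
Each has probability (3/4)^7 · (1/4)^7 = 2187/268435456
P = 3432 · 2187/268435456 = 938223/33554432

Answer: 938223/33554432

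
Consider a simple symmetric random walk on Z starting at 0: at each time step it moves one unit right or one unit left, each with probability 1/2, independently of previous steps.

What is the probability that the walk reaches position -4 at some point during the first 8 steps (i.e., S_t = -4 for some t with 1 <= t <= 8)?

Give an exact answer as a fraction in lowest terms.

Answer: 23/128

Derivation:
Count via complement. Let g(t,s) = #length-t paths at position s with S_1..S_t all ≠ -4.
g(t,s) = g(t-1,s-1) + g(t-1,s+1) for s ≠ -4; g(t,-4) = 0.
t=0: g(0,0)=1
t=1: g(1,-1)=1 g(1,1)=1
t=2: g(2,-2)=1 g(2,0)=2 g(2,2)=1
t=3: g(3,-3)=1 g(3,-1)=3 g(3,1)=3 g(3,3)=1
t=4: g(4,-2)=4 g(4,0)=6 g(4,2)=4 g(4,4)=1
t=5: g(5,-3)=4 g(5,-1)=10 g(5,1)=10 g(5,3)=5 g(5,5)=1
t=6: g(6,-2)=14 g(6,0)=20 g(6,2)=15 g(6,4)=6 g(6,6)=1
t=7: g(7,-3)=14 g(7,-1)=34 g(7,1)=35 g(7,3)=21 g(7,5)=7 g(7,7)=1
t=8: g(8,-2)=48 g(8,0)=69 g(8,2)=56 g(8,4)=28 g(8,6)=8 g(8,8)=1
Paths never hitting -4: Σ_s g(8,s) = 210
Paths hitting -4: 2^8 - 210 = 46
P = 46/256 = 23/128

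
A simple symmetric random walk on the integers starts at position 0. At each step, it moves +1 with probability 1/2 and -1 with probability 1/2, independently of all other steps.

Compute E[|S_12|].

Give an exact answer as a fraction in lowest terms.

S_12 takes values m ≡ 0 (mod 2) with |m| ≤ 12; P(S_12=m) = C(12,(12+m)/2)/2^12.
Total paths: 2^12 = 4096
Distribution: P(S=-12)=1/4096, P(S=-10)=12/4096, P(S=-8)=66/4096, P(S=-6)=220/4096, P(S=-4)=495/4096, P(S=-2)=792/4096, P(S=0)=924/4096, P(S=2)=792/4096, P(S=4)=495/4096, P(S=6)=220/4096, P(S=8)=66/4096, P(S=10)=12/4096, P(S=12)=1/4096
E[|S_12|] = Σ_m |m|·P(S_12=m) = 11088/4096 = 693/256

Answer: 693/256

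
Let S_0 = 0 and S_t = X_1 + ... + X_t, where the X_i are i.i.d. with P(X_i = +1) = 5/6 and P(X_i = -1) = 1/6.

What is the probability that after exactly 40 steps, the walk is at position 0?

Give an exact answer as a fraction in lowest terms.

Answer: 365168594837188720703125/371319292745659279662190166016

Derivation:
To be at 0 after 40 steps: need exactly 20 steps of +1 and 20 of -1.
Number of such sequences: C(40,20) = 137846528820
Each has probability (5/6)^20 · (1/6)^20 = 95367431640625/13367494538843734067838845976576
P = 137846528820 · 95367431640625/13367494538843734067838845976576 = 365168594837188720703125/371319292745659279662190166016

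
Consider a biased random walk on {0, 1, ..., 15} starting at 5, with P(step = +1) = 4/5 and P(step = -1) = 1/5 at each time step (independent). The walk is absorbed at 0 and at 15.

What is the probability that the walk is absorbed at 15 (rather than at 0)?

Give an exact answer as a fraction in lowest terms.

Answer: 1048576/1049601

Derivation:
Biased walk: p = 4/5, q = 1/5, r = q/p = 1/4
Gambler's ruin: P(hit 15 before 0 | start at 5) = (1 - r^a)/(1 - r^N)
r^5 = 1/1024; r^15 = 1/1073741824
P = (1 - 1/1024) / (1 - 1/1073741824) = 1023/1024 / 1073741823/1073741824 = 1048576/1049601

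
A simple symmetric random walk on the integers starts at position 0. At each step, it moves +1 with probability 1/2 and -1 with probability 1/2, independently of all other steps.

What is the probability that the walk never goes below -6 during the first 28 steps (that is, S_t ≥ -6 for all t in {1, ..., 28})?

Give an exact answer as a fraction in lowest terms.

Let f(t,s) = #length-t paths at position s with S_1..S_t all ≥ -6.
f(t,s) = f(t-1,s-1) + f(t-1,s+1) for s ≥ -6; f(t,s) = 0 for s < -6.
t=0: f(0,0)=1
t=1: f(1,-1)=1 f(1,1)=1
t=2: f(2,-2)=1 f(2,0)=2 f(2,2)=1
t=3: f(3,-3)=1 f(3,-1)=3 f(3,1)=3 f(3,3)=1
t=4: f(4,-4)=1 f(4,-2)=4 f(4,0)=6 f(4,2)=4 f(4,4)=1
t=5: f(5,-5)=1 f(5,-3)=5 f(5,-1)=10 f(5,1)=10 f(5,3)=5 f(5,5)=1
t=6: f(6,-6)=1 f(6,-4)=6 f(6,-2)=15 f(6,0)=20 f(6,2)=15 f(6,4)=6 f(6,6)=1
t=7: f(7,-5)=7 f(7,-3)=21 f(7,-1)=35 f(7,1)=35 f(7,3)=21 f(7,5)=7 f(7,7)=1
t=8: f(8,-6)=7 f(8,-4)=28 f(8,-2)=56 f(8,0)=70 f(8,2)=56 f(8,4)=28 f(8,6)=8 f(8,8)=1
t=9: f(9,-5)=35 f(9,-3)=84 f(9,-1)=126 f(9,1)=126 f(9,3)=84 f(9,5)=36 f(9,7)=9 f(9,9)=1
t=10: f(10,-6)=35 f(10,-4)=119 f(10,-2)=210 f(10,0)=252 f(10,2)=210 f(10,4)=120 f(10,6)=45 f(10,8)=10 f(10,10)=1
t=11: f(11,-5)=154 f(11,-3)=329 f(11,-1)=462 f(11,1)=462 f(11,3)=330 f(11,5)=165 f(11,7)=55 f(11,9)=11 f(11,11)=1
t=12: f(12,-6)=154 f(12,-4)=483 f(12,-2)=791 f(12,0)=924 f(12,2)=792 f(12,4)=495 f(12,6)=220 f(12,8)=66 f(12,10)=12 f(12,12)=1
t=13: f(13,-5)=637 f(13,-3)=1274 f(13,-1)=1715 f(13,1)=1716 f(13,3)=1287 f(13,5)=715 f(13,7)=286 f(13,9)=78 f(13,11)=13 f(13,13)=1
t=14: f(14,-6)=637 f(14,-4)=1911 f(14,-2)=2989 f(14,0)=3431 f(14,2)=3003 f(14,4)=2002 f(14,6)=1001 f(14,8)=364 f(14,10)=91 f(14,12)=14 f(14,14)=1
t=15: f(15,-5)=2548 f(15,-3)=4900 f(15,-1)=6420 f(15,1)=6434 f(15,3)=5005 f(15,5)=3003 f(15,7)=1365 f(15,9)=455 f(15,11)=105 f(15,13)=15 f(15,15)=1
t=16: f(16,-6)=2548 f(16,-4)=7448 f(16,-2)=11320 f(16,0)=12854 f(16,2)=11439 f(16,4)=8008 f(16,6)=4368 f(16,8)=1820 f(16,10)=560 f(16,12)=120 f(16,14)=16 f(16,16)=1
t=17: f(17,-5)=9996 f(17,-3)=18768 f(17,-1)=24174 f(17,1)=24293 f(17,3)=19447 f(17,5)=12376 f(17,7)=6188 f(17,9)=2380 f(17,11)=680 f(17,13)=136 f(17,15)=17 f(17,17)=1
t=18: f(18,-6)=9996 f(18,-4)=28764 f(18,-2)=42942 f(18,0)=48467 f(18,2)=43740 f(18,4)=31823 f(18,6)=18564 f(18,8)=8568 f(18,10)=3060 f(18,12)=816 f(18,14)=153 f(18,16)=18 f(18,18)=1
t=19: f(19,-5)=38760 f(19,-3)=71706 f(19,-1)=91409 f(19,1)=92207 f(19,3)=75563 f(19,5)=50387 f(19,7)=27132 f(19,9)=11628 f(19,11)=3876 f(19,13)=969 f(19,15)=171 f(19,17)=19 f(19,19)=1
t=20: f(20,-6)=38760 f(20,-4)=110466 f(20,-2)=163115 f(20,0)=183616 f(20,2)=167770 f(20,4)=125950 f(20,6)=77519 f(20,8)=38760 f(20,10)=15504 f(20,12)=4845 f(20,14)=1140 f(20,16)=190 f(20,18)=20 f(20,20)=1
t=21: f(21,-5)=149226 f(21,-3)=273581 f(21,-1)=346731 f(21,1)=351386 f(21,3)=293720 f(21,5)=203469 f(21,7)=116279 f(21,9)=54264 f(21,11)=20349 f(21,13)=5985 f(21,15)=1330 f(21,17)=210 f(21,19)=21 f(21,21)=1
t=22: f(22,-6)=149226 f(22,-4)=422807 f(22,-2)=620312 f(22,0)=698117 f(22,2)=645106 f(22,4)=497189 f(22,6)=319748 f(22,8)=170543 f(22,10)=74613 f(22,12)=26334 f(22,14)=7315 f(22,16)=1540 f(22,18)=231 f(22,20)=22 f(22,22)=1
t=23: f(23,-5)=572033 f(23,-3)=1043119 f(23,-1)=1318429 f(23,1)=1343223 f(23,3)=1142295 f(23,5)=816937 f(23,7)=490291 f(23,9)=245156 f(23,11)=100947 f(23,13)=33649 f(23,15)=8855 f(23,17)=1771 f(23,19)=253 f(23,21)=23 f(23,23)=1
t=24: f(24,-6)=572033 f(24,-4)=1615152 f(24,-2)=2361548 f(24,0)=2661652 f(24,2)=2485518 f(24,4)=1959232 f(24,6)=1307228 f(24,8)=735447 f(24,10)=346103 f(24,12)=134596 f(24,14)=42504 f(24,16)=10626 f(24,18)=2024 f(24,20)=276 f(24,22)=24 f(24,24)=1
t=25: f(25,-5)=2187185 f(25,-3)=3976700 f(25,-1)=5023200 f(25,1)=5147170 f(25,3)=4444750 f(25,5)=3266460 f(25,7)=2042675 f(25,9)=1081550 f(25,11)=480699 f(25,13)=177100 f(25,15)=53130 f(25,17)=12650 f(25,19)=2300 f(25,21)=300 f(25,23)=25 f(25,25)=1
t=26: f(26,-6)=2187185 f(26,-4)=6163885 f(26,-2)=8999900 f(26,0)=10170370 f(26,2)=9591920 f(26,4)=7711210 f(26,6)=5309135 f(26,8)=3124225 f(26,10)=1562249 f(26,12)=657799 f(26,14)=230230 f(26,16)=65780 f(26,18)=14950 f(26,20)=2600 f(26,22)=325 f(26,24)=26 f(26,26)=1
t=27: f(27,-5)=8351070 f(27,-3)=15163785 f(27,-1)=19170270 f(27,1)=19762290 f(27,3)=17303130 f(27,5)=13020345 f(27,7)=8433360 f(27,9)=4686474 f(27,11)=2220048 f(27,13)=888029 f(27,15)=296010 f(27,17)=80730 f(27,19)=17550 f(27,21)=2925 f(27,23)=351 f(27,25)=27 f(27,27)=1
t=28: f(28,-6)=8351070 f(28,-4)=23514855 f(28,-2)=34334055 f(28,0)=38932560 f(28,2)=37065420 f(28,4)=30323475 f(28,6)=21453705 f(28,8)=13119834 f(28,10)=6906522 f(28,12)=3108077 f(28,14)=1184039 f(28,16)=376740 f(28,18)=98280 f(28,20)=20475 f(28,22)=3276 f(28,24)=378 f(28,26)=28 f(28,28)=1
Σ_s f(28,s) = 218792790
P = 218792790/268435456 = 109396395/134217728

Answer: 109396395/134217728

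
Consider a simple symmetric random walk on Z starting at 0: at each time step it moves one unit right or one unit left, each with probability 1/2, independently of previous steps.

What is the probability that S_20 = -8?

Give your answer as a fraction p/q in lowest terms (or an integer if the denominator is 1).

To reach position -8 after 20 steps: need 6 steps of +1 and 14 of -1.
Favorable paths: C(20,6) = 38760
Total paths: 2^20 = 1048576
P = 38760/1048576 = 4845/131072

Answer: 4845/131072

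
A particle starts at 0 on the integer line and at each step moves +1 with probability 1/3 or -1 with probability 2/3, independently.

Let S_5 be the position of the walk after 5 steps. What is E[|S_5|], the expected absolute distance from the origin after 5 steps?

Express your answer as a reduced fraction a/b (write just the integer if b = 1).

S_5 takes values m ≡ 1 (mod 2) with |m| ≤ 5; P(S_5=m) = C(5,(5+m)/2) · (1/3)^((5+m)/2) · (2/3)^((5-m)/2).
Distribution: P(S=-5)=32/243, P(S=-3)=80/243, P(S=-1)=80/243, P(S=1)=40/243, P(S=3)=10/243, P(S=5)=1/243
E[|S_5|] = Σ_m |m|·P(S_5=m) = 185/81

Answer: 185/81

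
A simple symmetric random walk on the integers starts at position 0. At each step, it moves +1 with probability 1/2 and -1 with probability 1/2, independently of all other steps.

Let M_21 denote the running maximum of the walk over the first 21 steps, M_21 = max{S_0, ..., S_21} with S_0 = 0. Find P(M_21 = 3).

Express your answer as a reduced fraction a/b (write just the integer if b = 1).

Let M_21 = max(S_0,...,S_21). Use the reflection principle: for j ≥ 1, #{paths with M_21 ≥ j} = #{S_21 ≥ j} + #{S_21 ≥ j+1}.
By reflection, #{M_21 ≥ 3} = #{S_21 ≥ 3} + #{S_21 ≥ 4} = 695860 + 401930 = 1097790.
#{M_21 ≥ 4} = #{S_21 ≥ 4} + #{S_21 ≥ 5} = 401930 + 401930 = 803860.
#{M_21 = 3} = 1097790 - 803860 = 293930.
P(M_21 = 3) = 293930/2097152 = 146965/1048576

Answer: 146965/1048576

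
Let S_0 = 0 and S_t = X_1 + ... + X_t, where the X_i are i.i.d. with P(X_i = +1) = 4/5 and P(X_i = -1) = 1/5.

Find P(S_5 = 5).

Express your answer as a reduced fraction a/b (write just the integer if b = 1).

To reach position 5 after 5 steps: need 5 steps of +1 and 0 steps of -1.
Number of such sequences: C(5,5) = 1
Each has probability (4/5)^5 · (1/5)^0 = 1024/3125
P = 1 · 1024/3125 = 1024/3125

Answer: 1024/3125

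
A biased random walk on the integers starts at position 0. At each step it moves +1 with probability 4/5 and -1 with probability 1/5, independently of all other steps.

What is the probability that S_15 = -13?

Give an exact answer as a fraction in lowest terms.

Answer: 12/6103515625

Derivation:
To reach position -13 after 15 steps: need 1 step of +1 and 14 steps of -1.
Number of such sequences: C(15,1) = 15
Each has probability (4/5)^1 · (1/5)^14 = 4/30517578125
P = 15 · 4/30517578125 = 12/6103515625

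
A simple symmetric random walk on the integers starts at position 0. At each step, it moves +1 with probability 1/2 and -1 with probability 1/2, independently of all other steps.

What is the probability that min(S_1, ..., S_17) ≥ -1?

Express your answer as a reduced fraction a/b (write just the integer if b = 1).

Let f(t,s) = #length-t paths at position s with S_1..S_t all ≥ -1.
f(t,s) = f(t-1,s-1) + f(t-1,s+1) for s ≥ -1; f(t,s) = 0 for s < -1.
t=0: f(0,0)=1
t=1: f(1,-1)=1 f(1,1)=1
t=2: f(2,0)=2 f(2,2)=1
t=3: f(3,-1)=2 f(3,1)=3 f(3,3)=1
t=4: f(4,0)=5 f(4,2)=4 f(4,4)=1
t=5: f(5,-1)=5 f(5,1)=9 f(5,3)=5 f(5,5)=1
t=6: f(6,0)=14 f(6,2)=14 f(6,4)=6 f(6,6)=1
t=7: f(7,-1)=14 f(7,1)=28 f(7,3)=20 f(7,5)=7 f(7,7)=1
t=8: f(8,0)=42 f(8,2)=48 f(8,4)=27 f(8,6)=8 f(8,8)=1
t=9: f(9,-1)=42 f(9,1)=90 f(9,3)=75 f(9,5)=35 f(9,7)=9 f(9,9)=1
t=10: f(10,0)=132 f(10,2)=165 f(10,4)=110 f(10,6)=44 f(10,8)=10 f(10,10)=1
t=11: f(11,-1)=132 f(11,1)=297 f(11,3)=275 f(11,5)=154 f(11,7)=54 f(11,9)=11 f(11,11)=1
t=12: f(12,0)=429 f(12,2)=572 f(12,4)=429 f(12,6)=208 f(12,8)=65 f(12,10)=12 f(12,12)=1
t=13: f(13,-1)=429 f(13,1)=1001 f(13,3)=1001 f(13,5)=637 f(13,7)=273 f(13,9)=77 f(13,11)=13 f(13,13)=1
t=14: f(14,0)=1430 f(14,2)=2002 f(14,4)=1638 f(14,6)=910 f(14,8)=350 f(14,10)=90 f(14,12)=14 f(14,14)=1
t=15: f(15,-1)=1430 f(15,1)=3432 f(15,3)=3640 f(15,5)=2548 f(15,7)=1260 f(15,9)=440 f(15,11)=104 f(15,13)=15 f(15,15)=1
t=16: f(16,0)=4862 f(16,2)=7072 f(16,4)=6188 f(16,6)=3808 f(16,8)=1700 f(16,10)=544 f(16,12)=119 f(16,14)=16 f(16,16)=1
t=17: f(17,-1)=4862 f(17,1)=11934 f(17,3)=13260 f(17,5)=9996 f(17,7)=5508 f(17,9)=2244 f(17,11)=663 f(17,13)=135 f(17,15)=17 f(17,17)=1
Σ_s f(17,s) = 48620
P = 48620/131072 = 12155/32768

Answer: 12155/32768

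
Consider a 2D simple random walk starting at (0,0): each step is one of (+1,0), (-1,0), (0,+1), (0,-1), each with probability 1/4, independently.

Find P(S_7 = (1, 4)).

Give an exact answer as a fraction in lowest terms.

Let h be the number of horizontal steps (so 7-h are vertical). To end at (1,4) need (h+1)/2 right-steps and ((7-h)+4)/2 up-steps.
Sum over h with 1 ≤ h ≤ 3, h ≡ 1 (mod 2), 7-h ≡ 0 (mod 2):
h=1: C(7,1)·C(1,1)·C(6,5) = 7·1·6 = 42
h=3: C(7,3)·C(3,2)·C(4,4) = 35·3·1 = 105
Total favorable: 147
Total paths: 4^7 = 16384
P = 147/16384 = 147/16384

Answer: 147/16384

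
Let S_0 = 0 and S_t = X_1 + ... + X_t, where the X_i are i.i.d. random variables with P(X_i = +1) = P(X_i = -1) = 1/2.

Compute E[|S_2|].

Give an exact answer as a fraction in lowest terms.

S_2 takes values m ≡ 0 (mod 2) with |m| ≤ 2; P(S_2=m) = C(2,(2+m)/2)/2^2.
Total paths: 2^2 = 4
Distribution: P(S=-2)=1/4, P(S=0)=2/4, P(S=2)=1/4
E[|S_2|] = Σ_m |m|·P(S_2=m) = 4/4 = 1

Answer: 1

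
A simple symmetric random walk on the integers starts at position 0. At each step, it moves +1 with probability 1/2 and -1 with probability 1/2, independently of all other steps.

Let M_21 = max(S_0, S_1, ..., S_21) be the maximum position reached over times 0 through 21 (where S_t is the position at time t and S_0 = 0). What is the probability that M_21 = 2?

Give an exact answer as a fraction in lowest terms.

Let M_21 = max(S_0,...,S_21). Use the reflection principle: for j ≥ 1, #{paths with M_21 ≥ j} = #{S_21 ≥ j} + #{S_21 ≥ j+1}.
By reflection, #{M_21 ≥ 2} = #{S_21 ≥ 2} + #{S_21 ≥ 3} = 695860 + 695860 = 1391720.
#{M_21 ≥ 3} = #{S_21 ≥ 3} + #{S_21 ≥ 4} = 695860 + 401930 = 1097790.
#{M_21 = 2} = 1391720 - 1097790 = 293930.
P(M_21 = 2) = 293930/2097152 = 146965/1048576

Answer: 146965/1048576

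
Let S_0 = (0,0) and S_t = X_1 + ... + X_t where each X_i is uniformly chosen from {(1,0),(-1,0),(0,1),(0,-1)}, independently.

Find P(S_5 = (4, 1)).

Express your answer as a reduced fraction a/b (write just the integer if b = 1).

Answer: 5/1024

Derivation:
Let h be the number of horizontal steps (so 5-h are vertical). To end at (4,1) need (h+4)/2 right-steps and ((5-h)+1)/2 up-steps.
Sum over h with 4 ≤ h ≤ 4, h ≡ 0 (mod 2), 5-h ≡ 1 (mod 2):
h=4: C(5,4)·C(4,4)·C(1,1) = 5·1·1 = 5
Total favorable: 5
Total paths: 4^5 = 1024
P = 5/1024 = 5/1024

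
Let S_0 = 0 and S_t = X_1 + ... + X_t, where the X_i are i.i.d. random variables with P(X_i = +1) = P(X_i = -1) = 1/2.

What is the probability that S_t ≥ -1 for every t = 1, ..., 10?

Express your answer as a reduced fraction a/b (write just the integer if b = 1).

Let f(t,s) = #length-t paths at position s with S_1..S_t all ≥ -1.
f(t,s) = f(t-1,s-1) + f(t-1,s+1) for s ≥ -1; f(t,s) = 0 for s < -1.
t=0: f(0,0)=1
t=1: f(1,-1)=1 f(1,1)=1
t=2: f(2,0)=2 f(2,2)=1
t=3: f(3,-1)=2 f(3,1)=3 f(3,3)=1
t=4: f(4,0)=5 f(4,2)=4 f(4,4)=1
t=5: f(5,-1)=5 f(5,1)=9 f(5,3)=5 f(5,5)=1
t=6: f(6,0)=14 f(6,2)=14 f(6,4)=6 f(6,6)=1
t=7: f(7,-1)=14 f(7,1)=28 f(7,3)=20 f(7,5)=7 f(7,7)=1
t=8: f(8,0)=42 f(8,2)=48 f(8,4)=27 f(8,6)=8 f(8,8)=1
t=9: f(9,-1)=42 f(9,1)=90 f(9,3)=75 f(9,5)=35 f(9,7)=9 f(9,9)=1
t=10: f(10,0)=132 f(10,2)=165 f(10,4)=110 f(10,6)=44 f(10,8)=10 f(10,10)=1
Σ_s f(10,s) = 462
P = 462/1024 = 231/512

Answer: 231/512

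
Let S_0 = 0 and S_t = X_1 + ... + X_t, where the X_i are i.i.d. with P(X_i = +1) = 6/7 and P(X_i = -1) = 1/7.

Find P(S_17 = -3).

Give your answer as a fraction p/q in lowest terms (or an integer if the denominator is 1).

To reach position -3 after 17 steps: need 7 steps of +1 and 10 steps of -1.
Number of such sequences: C(17,7) = 19448
Each has probability (6/7)^7 · (1/7)^10 = 279936/232630513987207
P = 19448 · 279936/232630513987207 = 5444195328/232630513987207

Answer: 5444195328/232630513987207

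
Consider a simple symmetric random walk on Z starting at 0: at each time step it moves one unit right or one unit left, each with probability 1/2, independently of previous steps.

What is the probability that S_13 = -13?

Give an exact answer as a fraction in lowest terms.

To reach position -13 after 13 steps: need 0 steps of +1 and 13 of -1.
Favorable paths: C(13,0) = 1
Total paths: 2^13 = 8192
P = 1/8192 = 1/8192

Answer: 1/8192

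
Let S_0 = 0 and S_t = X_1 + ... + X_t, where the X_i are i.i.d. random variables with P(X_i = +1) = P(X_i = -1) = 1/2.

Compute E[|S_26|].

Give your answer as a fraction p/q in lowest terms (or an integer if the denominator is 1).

S_26 takes values m ≡ 0 (mod 2) with |m| ≤ 26; P(S_26=m) = C(26,(26+m)/2)/2^26.
Total paths: 2^26 = 67108864
Distribution: P(S=-26)=1/67108864, P(S=-24)=26/67108864, P(S=-22)=325/67108864, P(S=-20)=2600/67108864, P(S=-18)=14950/67108864, P(S=-16)=65780/67108864, P(S=-14)=230230/67108864, P(S=-12)=657800/67108864, P(S=-10)=1562275/67108864, P(S=-8)=3124550/67108864, P(S=-6)=5311735/67108864, P(S=-4)=7726160/67108864, P(S=-2)=9657700/67108864, P(S=0)=10400600/67108864, P(S=2)=9657700/67108864, P(S=4)=7726160/67108864, P(S=6)=5311735/67108864, P(S=8)=3124550/67108864, P(S=10)=1562275/67108864, P(S=12)=657800/67108864, P(S=14)=230230/67108864, P(S=16)=65780/67108864, P(S=18)=14950/67108864, P(S=20)=2600/67108864, P(S=22)=325/67108864, P(S=24)=26/67108864, P(S=26)=1/67108864
E[|S_26|] = Σ_m |m|·P(S_26=m) = 270415600/67108864 = 16900975/4194304

Answer: 16900975/4194304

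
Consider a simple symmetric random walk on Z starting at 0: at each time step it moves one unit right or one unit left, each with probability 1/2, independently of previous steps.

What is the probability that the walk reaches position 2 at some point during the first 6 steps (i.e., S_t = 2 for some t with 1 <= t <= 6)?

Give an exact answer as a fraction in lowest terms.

Answer: 29/64

Derivation:
Count via complement. Let g(t,s) = #length-t paths at position s with S_1..S_t all ≠ 2.
g(t,s) = g(t-1,s-1) + g(t-1,s+1) for s ≠ 2; g(t,2) = 0.
t=0: g(0,0)=1
t=1: g(1,-1)=1 g(1,1)=1
t=2: g(2,-2)=1 g(2,0)=2
t=3: g(3,-3)=1 g(3,-1)=3 g(3,1)=2
t=4: g(4,-4)=1 g(4,-2)=4 g(4,0)=5
t=5: g(5,-5)=1 g(5,-3)=5 g(5,-1)=9 g(5,1)=5
t=6: g(6,-6)=1 g(6,-4)=6 g(6,-2)=14 g(6,0)=14
Paths never hitting 2: Σ_s g(6,s) = 35
Paths hitting 2: 2^6 - 35 = 29
P = 29/64 = 29/64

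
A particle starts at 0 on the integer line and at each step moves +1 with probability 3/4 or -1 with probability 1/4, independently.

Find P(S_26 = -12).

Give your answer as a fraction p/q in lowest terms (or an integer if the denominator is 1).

To reach position -12 after 26 steps: need 7 steps of +1 and 19 steps of -1.
Number of such sequences: C(26,7) = 657800
Each has probability (3/4)^7 · (1/4)^19 = 2187/4503599627370496
P = 657800 · 2187/4503599627370496 = 179826075/562949953421312

Answer: 179826075/562949953421312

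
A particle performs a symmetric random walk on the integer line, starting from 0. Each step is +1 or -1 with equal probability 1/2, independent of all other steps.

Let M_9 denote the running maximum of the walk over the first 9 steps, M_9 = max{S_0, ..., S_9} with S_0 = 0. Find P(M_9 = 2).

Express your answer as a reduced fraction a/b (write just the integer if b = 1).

Answer: 21/128

Derivation:
Let M_9 = max(S_0,...,S_9). Use the reflection principle: for j ≥ 1, #{paths with M_9 ≥ j} = #{S_9 ≥ j} + #{S_9 ≥ j+1}.
By reflection, #{M_9 ≥ 2} = #{S_9 ≥ 2} + #{S_9 ≥ 3} = 130 + 130 = 260.
#{M_9 ≥ 3} = #{S_9 ≥ 3} + #{S_9 ≥ 4} = 130 + 46 = 176.
#{M_9 = 2} = 260 - 176 = 84.
P(M_9 = 2) = 84/512 = 21/128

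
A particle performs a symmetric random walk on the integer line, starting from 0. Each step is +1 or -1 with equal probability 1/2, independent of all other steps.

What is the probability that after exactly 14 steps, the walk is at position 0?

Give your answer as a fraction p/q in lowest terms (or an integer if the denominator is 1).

To return to 0 after 14 steps: need exactly 7 steps of +1 and 7 of -1.
Favorable paths: C(14,7) = 3432
Total paths: 2^14 = 16384
P = 3432/16384 = 429/2048

Answer: 429/2048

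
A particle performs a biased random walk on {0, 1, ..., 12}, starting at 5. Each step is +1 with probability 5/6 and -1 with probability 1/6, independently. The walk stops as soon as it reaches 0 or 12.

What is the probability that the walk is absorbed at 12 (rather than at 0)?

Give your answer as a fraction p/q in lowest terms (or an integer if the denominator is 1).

Answer: 61015625/61035156

Derivation:
Biased walk: p = 5/6, q = 1/6, r = q/p = 1/5
Gambler's ruin: P(hit 12 before 0 | start at 5) = (1 - r^a)/(1 - r^N)
r^5 = 1/3125; r^12 = 1/244140625
P = (1 - 1/3125) / (1 - 1/244140625) = 3124/3125 / 244140624/244140625 = 61015625/61035156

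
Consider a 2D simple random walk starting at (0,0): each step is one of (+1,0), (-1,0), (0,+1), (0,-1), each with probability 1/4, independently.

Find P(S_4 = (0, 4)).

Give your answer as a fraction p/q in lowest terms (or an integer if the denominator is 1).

Answer: 1/256

Derivation:
Let h be the number of horizontal steps (so 4-h are vertical). To end at (0,4) need (h+0)/2 right-steps and ((4-h)+4)/2 up-steps.
Sum over h with 0 ≤ h ≤ 0, h ≡ 0 (mod 2), 4-h ≡ 0 (mod 2):
h=0: C(4,0)·C(0,0)·C(4,4) = 1·1·1 = 1
Total favorable: 1
Total paths: 4^4 = 256
P = 1/256 = 1/256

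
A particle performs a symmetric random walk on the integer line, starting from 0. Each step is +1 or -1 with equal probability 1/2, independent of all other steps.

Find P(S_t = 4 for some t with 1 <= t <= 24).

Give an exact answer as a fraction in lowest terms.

Answer: 1779879/4194304

Derivation:
Count via complement. Let g(t,s) = #length-t paths at position s with S_1..S_t all ≠ 4.
g(t,s) = g(t-1,s-1) + g(t-1,s+1) for s ≠ 4; g(t,4) = 0.
t=0: g(0,0)=1
t=1: g(1,-1)=1 g(1,1)=1
t=2: g(2,-2)=1 g(2,0)=2 g(2,2)=1
t=3: g(3,-3)=1 g(3,-1)=3 g(3,1)=3 g(3,3)=1
t=4: g(4,-4)=1 g(4,-2)=4 g(4,0)=6 g(4,2)=4
t=5: g(5,-5)=1 g(5,-3)=5 g(5,-1)=10 g(5,1)=10 g(5,3)=4
t=6: g(6,-6)=1 g(6,-4)=6 g(6,-2)=15 g(6,0)=20 g(6,2)=14
t=7: g(7,-7)=1 g(7,-5)=7 g(7,-3)=21 g(7,-1)=35 g(7,1)=34 g(7,3)=14
t=8: g(8,-8)=1 g(8,-6)=8 g(8,-4)=28 g(8,-2)=56 g(8,0)=69 g(8,2)=48
t=9: g(9,-9)=1 g(9,-7)=9 g(9,-5)=36 g(9,-3)=84 g(9,-1)=125 g(9,1)=117 g(9,3)=48
t=10: g(10,-10)=1 g(10,-8)=10 g(10,-6)=45 g(10,-4)=120 g(10,-2)=209 g(10,0)=242 g(10,2)=165
t=11: g(11,-11)=1 g(11,-9)=11 g(11,-7)=55 g(11,-5)=165 g(11,-3)=329 g(11,-1)=451 g(11,1)=407 g(11,3)=165
t=12: g(12,-12)=1 g(12,-10)=12 g(12,-8)=66 g(12,-6)=220 g(12,-4)=494 g(12,-2)=780 g(12,0)=858 g(12,2)=572
t=13: g(13,-13)=1 g(13,-11)=13 g(13,-9)=78 g(13,-7)=286 g(13,-5)=714 g(13,-3)=1274 g(13,-1)=1638 g(13,1)=1430 g(13,3)=572
t=14: g(14,-14)=1 g(14,-12)=14 g(14,-10)=91 g(14,-8)=364 g(14,-6)=1000 g(14,-4)=1988 g(14,-2)=2912 g(14,0)=3068 g(14,2)=2002
t=15: g(15,-15)=1 g(15,-13)=15 g(15,-11)=105 g(15,-9)=455 g(15,-7)=1364 g(15,-5)=2988 g(15,-3)=4900 g(15,-1)=5980 g(15,1)=5070 g(15,3)=2002
t=16: g(16,-16)=1 g(16,-14)=16 g(16,-12)=120 g(16,-10)=560 g(16,-8)=1819 g(16,-6)=4352 g(16,-4)=7888 g(16,-2)=10880 g(16,0)=11050 g(16,2)=7072
t=17: g(17,-17)=1 g(17,-15)=17 g(17,-13)=136 g(17,-11)=680 g(17,-9)=2379 g(17,-7)=6171 g(17,-5)=12240 g(17,-3)=18768 g(17,-1)=21930 g(17,1)=18122 g(17,3)=7072
t=18: g(18,-18)=1 g(18,-16)=18 g(18,-14)=153 g(18,-12)=816 g(18,-10)=3059 g(18,-8)=8550 g(18,-6)=18411 g(18,-4)=31008 g(18,-2)=40698 g(18,0)=40052 g(18,2)=25194
t=19: g(19,-19)=1 g(19,-17)=19 g(19,-15)=171 g(19,-13)=969 g(19,-11)=3875 g(19,-9)=11609 g(19,-7)=26961 g(19,-5)=49419 g(19,-3)=71706 g(19,-1)=80750 g(19,1)=65246 g(19,3)=25194
t=20: g(20,-20)=1 g(20,-18)=20 g(20,-16)=190 g(20,-14)=1140 g(20,-12)=4844 g(20,-10)=15484 g(20,-8)=38570 g(20,-6)=76380 g(20,-4)=121125 g(20,-2)=152456 g(20,0)=145996 g(20,2)=90440
t=21: g(21,-21)=1 g(21,-19)=21 g(21,-17)=210 g(21,-15)=1330 g(21,-13)=5984 g(21,-11)=20328 g(21,-9)=54054 g(21,-7)=114950 g(21,-5)=197505 g(21,-3)=273581 g(21,-1)=298452 g(21,1)=236436 g(21,3)=90440
t=22: g(22,-22)=1 g(22,-20)=22 g(22,-18)=231 g(22,-16)=1540 g(22,-14)=7314 g(22,-12)=26312 g(22,-10)=74382 g(22,-8)=169004 g(22,-6)=312455 g(22,-4)=471086 g(22,-2)=572033 g(22,0)=534888 g(22,2)=326876
t=23: g(23,-23)=1 g(23,-21)=23 g(23,-19)=253 g(23,-17)=1771 g(23,-15)=8854 g(23,-13)=33626 g(23,-11)=100694 g(23,-9)=243386 g(23,-7)=481459 g(23,-5)=783541 g(23,-3)=1043119 g(23,-1)=1106921 g(23,1)=861764 g(23,3)=326876
t=24: g(24,-24)=1 g(24,-22)=24 g(24,-20)=276 g(24,-18)=2024 g(24,-16)=10625 g(24,-14)=42480 g(24,-12)=134320 g(24,-10)=344080 g(24,-8)=724845 g(24,-6)=1265000 g(24,-4)=1826660 g(24,-2)=2150040 g(24,0)=1968685 g(24,2)=1188640
Paths never hitting 4: Σ_s g(24,s) = 9657700
Paths hitting 4: 2^24 - 9657700 = 7119516
P = 7119516/16777216 = 1779879/4194304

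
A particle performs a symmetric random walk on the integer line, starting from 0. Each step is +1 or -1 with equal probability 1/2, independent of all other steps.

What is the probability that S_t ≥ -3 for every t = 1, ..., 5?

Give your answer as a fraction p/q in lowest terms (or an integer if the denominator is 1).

Let f(t,s) = #length-t paths at position s with S_1..S_t all ≥ -3.
f(t,s) = f(t-1,s-1) + f(t-1,s+1) for s ≥ -3; f(t,s) = 0 for s < -3.
t=0: f(0,0)=1
t=1: f(1,-1)=1 f(1,1)=1
t=2: f(2,-2)=1 f(2,0)=2 f(2,2)=1
t=3: f(3,-3)=1 f(3,-1)=3 f(3,1)=3 f(3,3)=1
t=4: f(4,-2)=4 f(4,0)=6 f(4,2)=4 f(4,4)=1
t=5: f(5,-3)=4 f(5,-1)=10 f(5,1)=10 f(5,3)=5 f(5,5)=1
Σ_s f(5,s) = 30
P = 30/32 = 15/16

Answer: 15/16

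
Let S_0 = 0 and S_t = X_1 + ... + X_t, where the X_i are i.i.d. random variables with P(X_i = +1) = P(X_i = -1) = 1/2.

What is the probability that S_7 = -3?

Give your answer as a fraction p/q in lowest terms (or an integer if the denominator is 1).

Answer: 21/128

Derivation:
To reach position -3 after 7 steps: need 2 steps of +1 and 5 of -1.
Favorable paths: C(7,2) = 21
Total paths: 2^7 = 128
P = 21/128 = 21/128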